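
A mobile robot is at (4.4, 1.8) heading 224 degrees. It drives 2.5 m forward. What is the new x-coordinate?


x_new = x0 + d*cos(theta)
= 4.4 + 2.5*cos(224)
= 4.4 + -1.7983
= 2.6017


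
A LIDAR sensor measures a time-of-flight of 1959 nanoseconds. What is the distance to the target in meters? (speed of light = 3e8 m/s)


tof = 1959 ns = 1.959e-06 s
dist = c * tof / 2
= 3e8 * 1.959e-06 / 2
= 293.85 m


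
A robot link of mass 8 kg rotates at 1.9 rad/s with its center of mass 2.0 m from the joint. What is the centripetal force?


F = m * omega^2 * r
= 8 * 1.9^2 * 2.0
= 8 * 3.61 * 2.0
= 57.76 N


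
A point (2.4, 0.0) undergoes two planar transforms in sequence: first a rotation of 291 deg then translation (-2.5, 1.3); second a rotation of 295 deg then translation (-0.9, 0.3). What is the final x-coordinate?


After transform 1:
x1 = cos(291)*2.4 - sin(291)*0.0 + -2.5 = -1.6399
y1 = sin(291)*2.4 + cos(291)*0.0 + 1.3 = -0.9406
After transform 2:
x2 = cos(295)*-1.6399 - sin(295)*-0.9406 + -0.9
= -2.4455


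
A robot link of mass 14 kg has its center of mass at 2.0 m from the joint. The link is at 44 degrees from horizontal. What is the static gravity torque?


tau = m*g*L*cos(angle)
= 14 * 9.81 * 2.0 * cos(44 deg)
= 14 * 9.81 * 2.0 * 0.7193
= 197.5883 Nm


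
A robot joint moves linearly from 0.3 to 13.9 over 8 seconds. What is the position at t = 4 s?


s = t/T = 4/8 = 0.5
p(t) = p0 + (pf-p0)*s
= 0.3 + (13.9 - 0.3) * 0.5
= 7.1


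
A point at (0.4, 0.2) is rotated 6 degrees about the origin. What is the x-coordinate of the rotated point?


x' = x*cos(theta) - y*sin(theta)
cos(6 deg) = 0.9945, sin(6 deg) = 0.1045
x' = 0.4 * 0.9945 - 0.2 * 0.1045
= 0.3978 - 0.0209
= 0.3769


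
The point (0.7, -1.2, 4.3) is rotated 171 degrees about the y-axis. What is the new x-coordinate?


Rotation about y-axis: x' = x*cos(theta) + z*sin(theta)
= 0.7 * -0.9877 + 4.3 * 0.1564
= -0.0187


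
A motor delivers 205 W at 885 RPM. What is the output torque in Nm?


omega = 885 * 2*pi/60 = 92.677 rad/s
tau = P / omega = 205 / 92.677
= 2.212 Nm


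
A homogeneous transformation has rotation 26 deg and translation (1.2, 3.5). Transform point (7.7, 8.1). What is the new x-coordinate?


x' = cos(theta)*px - sin(theta)*py + tx
= 0.8988*7.7 - 0.4384*8.1 + 1.2
= 4.5699


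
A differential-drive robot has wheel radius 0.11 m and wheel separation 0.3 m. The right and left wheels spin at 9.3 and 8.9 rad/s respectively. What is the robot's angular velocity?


vR = r*wR = 0.11*9.3 = 1.023 m/s
vL = r*wL = 0.11*8.9 = 0.979 m/s
v = (vR+vL)/2 = 1.001 m/s
omega = (vR-vL)/L = 0.1467 rad/s
angular velocity = 0.1467 rad/s


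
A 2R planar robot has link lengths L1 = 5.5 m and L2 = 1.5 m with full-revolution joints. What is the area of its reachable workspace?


r_max = L1 + L2 = 7.0 m
r_min = |L1 - L2| = 4.0 m
Area = pi*(r_max^2 - r_min^2)
= pi*(49.0 - 16.0)
= pi * 33.0
= 103.6726 m^2


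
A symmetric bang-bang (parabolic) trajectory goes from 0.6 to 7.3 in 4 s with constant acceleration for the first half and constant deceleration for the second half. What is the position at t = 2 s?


Symmetric rest-to-rest: each phase covers (pf-p0)/2 in time T/2. 0.5*a*(T/2)^2 = (pf-p0)/2 => a = 4*(pf-p0)/T^2
a = 4*(7.3-0.6)/4^2 = 1.675
t = 2 is in the acceleration phase (t <= T/2).
p = p0 + 0.5*a*t^2 = 0.6 + 0.5*1.675*2^2
= 3.95


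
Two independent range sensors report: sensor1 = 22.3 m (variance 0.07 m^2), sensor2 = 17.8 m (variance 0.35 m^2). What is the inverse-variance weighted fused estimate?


w1 = (1/var1) / (1/var1 + 1/var2)
   = 14.2857 / (14.2857 + 2.8571) = 0.8333
w2 = 1 - w1 = 0.1667
fused = w1*s1 + w2*s2 = 18.5833 + 2.9667
= 21.55 m


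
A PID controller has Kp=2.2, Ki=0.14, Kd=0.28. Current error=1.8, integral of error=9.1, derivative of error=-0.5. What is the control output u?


u = Kp*e + Ki*int(e) + Kd*de/dt
= 2.2*1.8 + 0.14*9.1 + 0.28*(-0.5)
= 3.96 + 1.274 + -0.14
= 5.094


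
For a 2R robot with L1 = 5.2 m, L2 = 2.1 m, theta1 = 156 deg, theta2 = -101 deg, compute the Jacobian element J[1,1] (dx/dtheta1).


J[1,1] = -L1*sin(t1) - L2*sin(t1+t2)
= -5.2*sin(156) - 2.1*sin(55)
= -3.8352


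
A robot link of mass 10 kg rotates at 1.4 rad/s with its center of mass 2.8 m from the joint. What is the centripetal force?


F = m * omega^2 * r
= 10 * 1.4^2 * 2.8
= 10 * 1.96 * 2.8
= 54.88 N


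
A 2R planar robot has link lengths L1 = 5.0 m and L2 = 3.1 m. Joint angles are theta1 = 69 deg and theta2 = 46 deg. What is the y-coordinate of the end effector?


Convert angles to radians: theta1 = 1.2043, theta2 = 0.8029
y = L1*sin(theta1) + L2*sin(theta1+theta2)
y = 4.6679 + 2.8096
y = 7.4775


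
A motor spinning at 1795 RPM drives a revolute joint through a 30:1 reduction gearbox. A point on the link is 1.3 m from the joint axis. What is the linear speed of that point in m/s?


omega_motor = 1795 * 2*pi/60 = 187.972 rad/s
omega_joint = omega_motor / 30 = 6.2657 rad/s
v = omega_joint * r = 6.2657 * 1.3
= 8.1455 m/s


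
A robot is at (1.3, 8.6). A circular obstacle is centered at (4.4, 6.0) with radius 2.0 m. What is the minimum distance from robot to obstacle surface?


center_dist = sqrt((1.3-4.4)^2 + (8.6-6.0)^2)
= sqrt(9.61 + 6.76)
= 4.046
min_dist = center_dist - radius = 4.046 - 2.0 = 2.046 m


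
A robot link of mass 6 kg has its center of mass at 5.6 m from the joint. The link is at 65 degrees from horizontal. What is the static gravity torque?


tau = m*g*L*cos(angle)
= 6 * 9.81 * 5.6 * cos(65 deg)
= 6 * 9.81 * 5.6 * 0.4226
= 139.3017 Nm


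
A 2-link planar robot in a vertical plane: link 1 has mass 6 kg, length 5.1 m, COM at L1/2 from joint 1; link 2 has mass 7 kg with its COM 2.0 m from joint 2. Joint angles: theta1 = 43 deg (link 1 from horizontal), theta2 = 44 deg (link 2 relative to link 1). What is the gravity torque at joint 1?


Horizontal distance from joint 1 to link-1 COM:
  x_c1 = (L1/2)*cos(t1) = 2.55 * 0.7314 = 1.865 m
Horizontal distance from joint 1 to link-2 COM:
  x_c2 = L1*cos(t1) + Lc2*cos(t1+t2)
       = 5.1*0.7314 + 2.0*0.0523 = 3.8346 m
tau1 = m1*g*x_c1 + m2*g*x_c2
     = 6*9.81*1.865 + 7*9.81*3.8346
     = 109.7711 + 263.3203
     = 373.0914 Nm


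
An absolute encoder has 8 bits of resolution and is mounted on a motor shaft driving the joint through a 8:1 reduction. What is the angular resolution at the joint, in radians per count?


counts = 2^8 = 256
effective counts at joint = 256 * 8 = 2048
resolution = 2*pi / 2048
= 0.0031 rad/count


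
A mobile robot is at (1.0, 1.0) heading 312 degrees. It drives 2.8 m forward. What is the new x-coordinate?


x_new = x0 + d*cos(theta)
= 1.0 + 2.8*cos(312)
= 1.0 + 1.8736
= 2.8736


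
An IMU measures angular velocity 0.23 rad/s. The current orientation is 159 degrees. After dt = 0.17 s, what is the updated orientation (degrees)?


delta_theta = w * dt = 0.23 * 0.17 = 0.0391 rad
= 2.2403 deg
theta_new = 159 + 2.2403 = 161.2403 deg


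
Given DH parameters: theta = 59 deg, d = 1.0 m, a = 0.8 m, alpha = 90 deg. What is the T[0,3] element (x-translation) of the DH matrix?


T[0,3] = a * cos(theta)
= 0.8 * cos(59 deg)
= 0.8 * 0.515
= 0.412


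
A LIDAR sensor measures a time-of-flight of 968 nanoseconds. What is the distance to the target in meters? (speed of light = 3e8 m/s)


tof = 968 ns = 9.68e-07 s
dist = c * tof / 2
= 3e8 * 9.68e-07 / 2
= 145.2 m


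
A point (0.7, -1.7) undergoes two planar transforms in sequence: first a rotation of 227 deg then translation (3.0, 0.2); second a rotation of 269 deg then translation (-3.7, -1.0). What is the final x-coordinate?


After transform 1:
x1 = cos(227)*0.7 - sin(227)*-1.7 + 3.0 = 1.2793
y1 = sin(227)*0.7 + cos(227)*-1.7 + 0.2 = 0.8474
After transform 2:
x2 = cos(269)*1.2793 - sin(269)*0.8474 + -3.7
= -2.875


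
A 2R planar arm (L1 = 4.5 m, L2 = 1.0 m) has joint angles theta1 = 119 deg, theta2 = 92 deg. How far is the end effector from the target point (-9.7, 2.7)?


End effector via forward kinematics:
x = L1*cos(t1) + L2*cos(t1+t2) = -3.0388
y = L1*sin(t1) + L2*sin(t1+t2) = 3.4208
Distance to target:
d = sqrt((-9.7 - -3.0388)^2 + (2.7 - 3.4208)^2)
= sqrt(44.3714 + 0.5195)
= 6.7001 m


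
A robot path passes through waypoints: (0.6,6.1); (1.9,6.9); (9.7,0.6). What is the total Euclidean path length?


Segment lengths:
  seg1 = sqrt((1.3)^2 + (0.8)^2) = 1.5264
  seg2 = sqrt((7.8)^2 + (-6.3)^2) = 10.0265
Total = 11.5529


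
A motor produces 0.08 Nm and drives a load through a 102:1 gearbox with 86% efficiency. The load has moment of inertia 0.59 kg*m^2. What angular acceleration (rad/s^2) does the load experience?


tau_out = tau_motor * N * eta
= 0.08 * 102 * 0.86 = 7.0176 Nm
alpha = tau_out / I = 7.0176 / 0.59
= 11.8942 rad/s^2


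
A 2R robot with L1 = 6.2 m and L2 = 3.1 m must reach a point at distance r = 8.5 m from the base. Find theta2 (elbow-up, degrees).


cos(theta2) = (r^2 - L1^2 - L2^2) / (2*L1*L2)
cos(theta2) = (72.25 - 38.44 - 9.61) / 38.44
cos(theta2) = 0.629553
theta2 = 50.9829 degrees


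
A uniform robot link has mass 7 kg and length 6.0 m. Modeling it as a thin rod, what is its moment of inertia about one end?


I = (1/3) * m * L^2
= (1/3) * 7 * 6.0^2
= 0.333333 * 7 * 36.0
= 84.0 kg*m^2


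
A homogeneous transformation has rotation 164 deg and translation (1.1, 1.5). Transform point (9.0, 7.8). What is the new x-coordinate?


x' = cos(theta)*px - sin(theta)*py + tx
= -0.9613*9.0 - 0.2756*7.8 + 1.1
= -9.7013


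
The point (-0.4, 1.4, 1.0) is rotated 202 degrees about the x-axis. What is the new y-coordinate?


Rotation about x-axis: y' = y*cos(theta) - z*sin(theta)
= 1.4 * -0.9272 - 1.0 * -0.3746
= -0.9235


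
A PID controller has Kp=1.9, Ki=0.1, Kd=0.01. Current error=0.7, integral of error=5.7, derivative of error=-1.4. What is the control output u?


u = Kp*e + Ki*int(e) + Kd*de/dt
= 1.9*0.7 + 0.1*5.7 + 0.01*(-1.4)
= 1.33 + 0.57 + -0.014
= 1.886


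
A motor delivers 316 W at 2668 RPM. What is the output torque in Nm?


omega = 2668 * 2*pi/60 = 279.3923 rad/s
tau = P / omega = 316 / 279.3923
= 1.131 Nm


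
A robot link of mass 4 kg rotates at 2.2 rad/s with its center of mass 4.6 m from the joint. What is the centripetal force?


F = m * omega^2 * r
= 4 * 2.2^2 * 4.6
= 4 * 4.84 * 4.6
= 89.056 N


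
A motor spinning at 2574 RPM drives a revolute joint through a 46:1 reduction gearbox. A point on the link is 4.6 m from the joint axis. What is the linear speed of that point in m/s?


omega_motor = 2574 * 2*pi/60 = 269.5486 rad/s
omega_joint = omega_motor / 46 = 5.8598 rad/s
v = omega_joint * r = 5.8598 * 4.6
= 26.9549 m/s


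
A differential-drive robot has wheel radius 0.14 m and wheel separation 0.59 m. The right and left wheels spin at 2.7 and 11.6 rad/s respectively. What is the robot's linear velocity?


vR = r*wR = 0.14*2.7 = 0.378 m/s
vL = r*wL = 0.14*11.6 = 1.624 m/s
v = (vR+vL)/2 = 1.001 m/s
omega = (vR-vL)/L = -2.1119 rad/s
linear velocity = 1.001 m/s


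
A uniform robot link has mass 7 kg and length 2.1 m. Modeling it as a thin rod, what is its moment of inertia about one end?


I = (1/3) * m * L^2
= (1/3) * 7 * 2.1^2
= 0.333333 * 7 * 4.41
= 10.29 kg*m^2


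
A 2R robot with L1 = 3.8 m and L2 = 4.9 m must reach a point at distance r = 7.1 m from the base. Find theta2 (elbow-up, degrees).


cos(theta2) = (r^2 - L1^2 - L2^2) / (2*L1*L2)
cos(theta2) = (50.41 - 14.44 - 24.01) / 37.24
cos(theta2) = 0.32116
theta2 = 71.2669 degrees


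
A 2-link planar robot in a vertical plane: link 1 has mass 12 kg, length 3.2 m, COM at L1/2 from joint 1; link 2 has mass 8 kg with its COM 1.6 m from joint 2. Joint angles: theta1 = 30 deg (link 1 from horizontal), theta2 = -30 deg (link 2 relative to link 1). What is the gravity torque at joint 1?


Horizontal distance from joint 1 to link-1 COM:
  x_c1 = (L1/2)*cos(t1) = 1.6 * 0.866 = 1.3856 m
Horizontal distance from joint 1 to link-2 COM:
  x_c2 = L1*cos(t1) + Lc2*cos(t1+t2)
       = 3.2*0.866 + 1.6*1.0 = 4.3713 m
tau1 = m1*g*x_c1 + m2*g*x_c2
     = 12*9.81*1.3856 + 8*9.81*4.3713
     = 163.1176 + 343.0582
     = 506.1758 Nm


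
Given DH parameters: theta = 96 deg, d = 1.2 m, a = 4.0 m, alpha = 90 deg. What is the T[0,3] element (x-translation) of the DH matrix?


T[0,3] = a * cos(theta)
= 4.0 * cos(96 deg)
= 4.0 * -0.1045
= -0.4181


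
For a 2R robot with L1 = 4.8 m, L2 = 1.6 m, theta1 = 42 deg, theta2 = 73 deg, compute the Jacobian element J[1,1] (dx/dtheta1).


J[1,1] = -L1*sin(t1) - L2*sin(t1+t2)
= -4.8*sin(42) - 1.6*sin(115)
= -4.6619


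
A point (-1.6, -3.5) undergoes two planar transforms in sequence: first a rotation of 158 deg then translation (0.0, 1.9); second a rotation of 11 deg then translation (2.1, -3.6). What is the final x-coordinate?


After transform 1:
x1 = cos(158)*-1.6 - sin(158)*-3.5 + 0.0 = 2.7946
y1 = sin(158)*-1.6 + cos(158)*-3.5 + 1.9 = 4.5458
After transform 2:
x2 = cos(11)*2.7946 - sin(11)*4.5458 + 2.1
= 3.9759


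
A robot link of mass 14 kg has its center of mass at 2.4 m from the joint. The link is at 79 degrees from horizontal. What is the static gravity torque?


tau = m*g*L*cos(angle)
= 14 * 9.81 * 2.4 * cos(79 deg)
= 14 * 9.81 * 2.4 * 0.1908
= 62.8937 Nm


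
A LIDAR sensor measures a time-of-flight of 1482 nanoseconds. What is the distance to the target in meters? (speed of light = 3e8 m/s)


tof = 1482 ns = 1.482e-06 s
dist = c * tof / 2
= 3e8 * 1.482e-06 / 2
= 222.3 m


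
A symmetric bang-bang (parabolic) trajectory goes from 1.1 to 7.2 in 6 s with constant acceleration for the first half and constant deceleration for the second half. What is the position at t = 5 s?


Symmetric rest-to-rest: each phase covers (pf-p0)/2 in time T/2. 0.5*a*(T/2)^2 = (pf-p0)/2 => a = 4*(pf-p0)/T^2
a = 4*(7.2-1.1)/6^2 = 0.6778
t = 5 is in the deceleration phase (t > T/2).
p = pf - 0.5*a*(T-t)^2 = 7.2 - 0.5*0.6778*1^2
= 6.8611


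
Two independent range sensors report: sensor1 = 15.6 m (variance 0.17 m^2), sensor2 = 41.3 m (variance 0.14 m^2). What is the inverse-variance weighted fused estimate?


w1 = (1/var1) / (1/var1 + 1/var2)
   = 5.8824 / (5.8824 + 7.1429) = 0.4516
w2 = 1 - w1 = 0.5484
fused = w1*s1 + w2*s2 = 7.0452 + 22.6484
= 29.6935 m


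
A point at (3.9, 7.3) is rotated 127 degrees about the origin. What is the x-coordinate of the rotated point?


x' = x*cos(theta) - y*sin(theta)
cos(127 deg) = -0.6018, sin(127 deg) = 0.7986
x' = 3.9 * -0.6018 - 7.3 * 0.7986
= -2.3471 - 5.83
= -8.1771


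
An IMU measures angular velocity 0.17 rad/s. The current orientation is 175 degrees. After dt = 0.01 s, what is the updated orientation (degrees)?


delta_theta = w * dt = 0.17 * 0.01 = 0.0017 rad
= 0.0974 deg
theta_new = 175 + 0.0974 = 175.0974 deg


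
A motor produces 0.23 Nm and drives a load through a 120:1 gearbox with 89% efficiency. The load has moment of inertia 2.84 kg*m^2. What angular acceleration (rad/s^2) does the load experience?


tau_out = tau_motor * N * eta
= 0.23 * 120 * 0.89 = 24.564 Nm
alpha = tau_out / I = 24.564 / 2.84
= 8.6493 rad/s^2


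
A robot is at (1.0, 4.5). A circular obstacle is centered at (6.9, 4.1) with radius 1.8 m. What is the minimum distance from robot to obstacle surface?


center_dist = sqrt((1.0-6.9)^2 + (4.5-4.1)^2)
= sqrt(34.81 + 0.16)
= 5.9135
min_dist = center_dist - radius = 5.9135 - 1.8 = 4.1135 m


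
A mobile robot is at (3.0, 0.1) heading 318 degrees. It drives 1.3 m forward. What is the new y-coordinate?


y_new = y0 + d*sin(theta)
= 0.1 + 1.3*sin(318)
= 0.1 + -0.8699
= -0.7699


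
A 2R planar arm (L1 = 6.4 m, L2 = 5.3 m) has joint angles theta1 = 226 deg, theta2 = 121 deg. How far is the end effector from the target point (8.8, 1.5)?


End effector via forward kinematics:
x = L1*cos(t1) + L2*cos(t1+t2) = 0.7183
y = L1*sin(t1) + L2*sin(t1+t2) = -5.796
Distance to target:
d = sqrt((8.8 - 0.7183)^2 + (1.5 - -5.796)^2)
= sqrt(65.3131 + 53.2318)
= 10.8878 m


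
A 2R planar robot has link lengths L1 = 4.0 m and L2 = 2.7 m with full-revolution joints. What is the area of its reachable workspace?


r_max = L1 + L2 = 6.7 m
r_min = |L1 - L2| = 1.3 m
Area = pi*(r_max^2 - r_min^2)
= pi*(44.89 - 1.69)
= pi * 43.2
= 135.7168 m^2


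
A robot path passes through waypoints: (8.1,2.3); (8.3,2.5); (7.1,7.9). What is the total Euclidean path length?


Segment lengths:
  seg1 = sqrt((0.2)^2 + (0.2)^2) = 0.2828
  seg2 = sqrt((-1.2)^2 + (5.4)^2) = 5.5317
Total = 5.8146


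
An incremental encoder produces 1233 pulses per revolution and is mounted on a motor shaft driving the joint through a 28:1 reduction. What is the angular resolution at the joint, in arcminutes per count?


counts per rev = 1233
effective counts at joint = 1233 * 28 = 34524
resolution = 360*60 / 34524
= 0.6257 arcmin/count


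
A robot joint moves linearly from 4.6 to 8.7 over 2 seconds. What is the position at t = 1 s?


s = t/T = 1/2 = 0.5
p(t) = p0 + (pf-p0)*s
= 4.6 + (8.7 - 4.6) * 0.5
= 6.65


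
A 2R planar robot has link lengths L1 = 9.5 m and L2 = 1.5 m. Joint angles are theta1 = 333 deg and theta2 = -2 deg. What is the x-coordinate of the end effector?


Convert angles to radians: theta1 = 5.8119, theta2 = -0.0349
x = L1*cos(theta1) + L2*cos(theta1+theta2)
x = 8.4646 + 1.3119
x = 9.7765


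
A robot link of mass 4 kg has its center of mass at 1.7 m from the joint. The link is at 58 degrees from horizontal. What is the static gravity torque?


tau = m*g*L*cos(angle)
= 4 * 9.81 * 1.7 * cos(58 deg)
= 4 * 9.81 * 1.7 * 0.5299
= 35.3499 Nm


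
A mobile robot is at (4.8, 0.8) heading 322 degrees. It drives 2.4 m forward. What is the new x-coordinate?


x_new = x0 + d*cos(theta)
= 4.8 + 2.4*cos(322)
= 4.8 + 1.8912
= 6.6912


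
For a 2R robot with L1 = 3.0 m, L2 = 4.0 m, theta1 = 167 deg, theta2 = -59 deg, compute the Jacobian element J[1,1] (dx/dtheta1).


J[1,1] = -L1*sin(t1) - L2*sin(t1+t2)
= -3.0*sin(167) - 4.0*sin(108)
= -4.4791


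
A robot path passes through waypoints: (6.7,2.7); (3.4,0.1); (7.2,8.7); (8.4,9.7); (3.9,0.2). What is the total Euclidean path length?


Segment lengths:
  seg1 = sqrt((-3.3)^2 + (-2.6)^2) = 4.2012
  seg2 = sqrt((3.8)^2 + (8.6)^2) = 9.4021
  seg3 = sqrt((1.2)^2 + (1.0)^2) = 1.562
  seg4 = sqrt((-4.5)^2 + (-9.5)^2) = 10.5119
Total = 25.6773


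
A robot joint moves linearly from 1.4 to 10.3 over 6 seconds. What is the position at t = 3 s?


s = t/T = 3/6 = 0.5
p(t) = p0 + (pf-p0)*s
= 1.4 + (10.3 - 1.4) * 0.5
= 5.85


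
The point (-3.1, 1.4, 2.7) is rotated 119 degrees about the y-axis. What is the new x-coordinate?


Rotation about y-axis: x' = x*cos(theta) + z*sin(theta)
= -3.1 * -0.4848 + 2.7 * 0.8746
= 3.8644


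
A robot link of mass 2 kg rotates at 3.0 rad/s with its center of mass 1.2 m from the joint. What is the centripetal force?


F = m * omega^2 * r
= 2 * 3.0^2 * 1.2
= 2 * 9.0 * 1.2
= 21.6 N


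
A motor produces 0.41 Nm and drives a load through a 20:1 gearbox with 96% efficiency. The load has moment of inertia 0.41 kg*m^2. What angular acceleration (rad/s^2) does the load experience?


tau_out = tau_motor * N * eta
= 0.41 * 20 * 0.96 = 7.872 Nm
alpha = tau_out / I = 7.872 / 0.41
= 19.2 rad/s^2


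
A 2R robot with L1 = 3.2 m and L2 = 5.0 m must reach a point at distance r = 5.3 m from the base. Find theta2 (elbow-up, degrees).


cos(theta2) = (r^2 - L1^2 - L2^2) / (2*L1*L2)
cos(theta2) = (28.09 - 10.24 - 25.0) / 32.0
cos(theta2) = -0.223438
theta2 = 102.911 degrees


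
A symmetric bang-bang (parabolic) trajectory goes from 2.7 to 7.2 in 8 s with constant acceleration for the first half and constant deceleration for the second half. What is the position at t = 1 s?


Symmetric rest-to-rest: each phase covers (pf-p0)/2 in time T/2. 0.5*a*(T/2)^2 = (pf-p0)/2 => a = 4*(pf-p0)/T^2
a = 4*(7.2-2.7)/8^2 = 0.2812
t = 1 is in the acceleration phase (t <= T/2).
p = p0 + 0.5*a*t^2 = 2.7 + 0.5*0.2812*1^2
= 2.8406


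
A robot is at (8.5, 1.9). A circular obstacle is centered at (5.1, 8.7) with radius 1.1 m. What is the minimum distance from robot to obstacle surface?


center_dist = sqrt((8.5-5.1)^2 + (1.9-8.7)^2)
= sqrt(11.56 + 46.24)
= 7.6026
min_dist = center_dist - radius = 7.6026 - 1.1 = 6.5026 m


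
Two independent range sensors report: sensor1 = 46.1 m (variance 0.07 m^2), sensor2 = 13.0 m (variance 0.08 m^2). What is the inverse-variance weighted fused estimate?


w1 = (1/var1) / (1/var1 + 1/var2)
   = 14.2857 / (14.2857 + 12.5) = 0.5333
w2 = 1 - w1 = 0.4667
fused = w1*s1 + w2*s2 = 24.5867 + 6.0667
= 30.6533 m


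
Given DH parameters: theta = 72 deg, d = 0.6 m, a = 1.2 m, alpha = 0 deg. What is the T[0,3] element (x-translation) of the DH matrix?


T[0,3] = a * cos(theta)
= 1.2 * cos(72 deg)
= 1.2 * 0.309
= 0.3708


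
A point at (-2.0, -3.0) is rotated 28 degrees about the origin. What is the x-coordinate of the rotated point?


x' = x*cos(theta) - y*sin(theta)
cos(28 deg) = 0.8829, sin(28 deg) = 0.4695
x' = -2.0 * 0.8829 - -3.0 * 0.4695
= -1.7659 - -1.4084
= -0.3575


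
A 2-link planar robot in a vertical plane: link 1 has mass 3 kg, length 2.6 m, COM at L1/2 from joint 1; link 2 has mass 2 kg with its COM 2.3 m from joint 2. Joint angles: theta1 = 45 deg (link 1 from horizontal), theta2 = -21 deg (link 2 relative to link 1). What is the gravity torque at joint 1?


Horizontal distance from joint 1 to link-1 COM:
  x_c1 = (L1/2)*cos(t1) = 1.3 * 0.7071 = 0.9192 m
Horizontal distance from joint 1 to link-2 COM:
  x_c2 = L1*cos(t1) + Lc2*cos(t1+t2)
       = 2.6*0.7071 + 2.3*0.9135 = 3.9396 m
tau1 = m1*g*x_c1 + m2*g*x_c2
     = 3*9.81*0.9192 + 2*9.81*3.9396
     = 27.0532 + 77.2956
     = 104.3488 Nm


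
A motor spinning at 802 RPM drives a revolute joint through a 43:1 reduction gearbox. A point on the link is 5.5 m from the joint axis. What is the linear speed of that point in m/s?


omega_motor = 802 * 2*pi/60 = 83.9852 rad/s
omega_joint = omega_motor / 43 = 1.9531 rad/s
v = omega_joint * r = 1.9531 * 5.5
= 10.7423 m/s


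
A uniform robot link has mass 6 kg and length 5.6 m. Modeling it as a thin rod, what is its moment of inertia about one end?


I = (1/3) * m * L^2
= (1/3) * 6 * 5.6^2
= 0.333333 * 6 * 31.36
= 62.72 kg*m^2


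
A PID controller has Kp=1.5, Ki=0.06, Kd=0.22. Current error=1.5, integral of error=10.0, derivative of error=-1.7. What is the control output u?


u = Kp*e + Ki*int(e) + Kd*de/dt
= 1.5*1.5 + 0.06*10.0 + 0.22*(-1.7)
= 2.25 + 0.6 + -0.374
= 2.476


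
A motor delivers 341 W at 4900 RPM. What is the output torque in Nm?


omega = 4900 * 2*pi/60 = 513.1268 rad/s
tau = P / omega = 341 / 513.1268
= 0.6646 Nm


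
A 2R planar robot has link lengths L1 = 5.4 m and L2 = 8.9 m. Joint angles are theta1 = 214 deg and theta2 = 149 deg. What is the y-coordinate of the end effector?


Convert angles to radians: theta1 = 3.735, theta2 = 2.6005
y = L1*sin(theta1) + L2*sin(theta1+theta2)
y = -3.0196 + 0.4658
y = -2.5539


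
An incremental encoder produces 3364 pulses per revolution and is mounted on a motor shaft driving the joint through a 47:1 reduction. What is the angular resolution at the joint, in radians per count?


counts per rev = 3364
effective counts at joint = 3364 * 47 = 158108
resolution = 2*pi / 158108
= 3.9740e-05 rad/count


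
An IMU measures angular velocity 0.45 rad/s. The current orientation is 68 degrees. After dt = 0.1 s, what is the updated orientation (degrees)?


delta_theta = w * dt = 0.45 * 0.1 = 0.045 rad
= 2.5783 deg
theta_new = 68 + 2.5783 = 70.5783 deg


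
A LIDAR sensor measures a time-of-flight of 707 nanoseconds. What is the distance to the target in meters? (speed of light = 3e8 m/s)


tof = 707 ns = 7.07e-07 s
dist = c * tof / 2
= 3e8 * 7.07e-07 / 2
= 106.05 m


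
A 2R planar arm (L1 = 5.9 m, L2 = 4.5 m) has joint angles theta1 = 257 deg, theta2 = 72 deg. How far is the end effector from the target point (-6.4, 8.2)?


End effector via forward kinematics:
x = L1*cos(t1) + L2*cos(t1+t2) = 2.53
y = L1*sin(t1) + L2*sin(t1+t2) = -8.0665
Distance to target:
d = sqrt((-6.4 - 2.53)^2 + (8.2 - -8.0665)^2)
= sqrt(79.7456 + 264.5975)
= 18.5565 m


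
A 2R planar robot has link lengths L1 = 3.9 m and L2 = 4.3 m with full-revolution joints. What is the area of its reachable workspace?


r_max = L1 + L2 = 8.2 m
r_min = |L1 - L2| = 0.4 m
Area = pi*(r_max^2 - r_min^2)
= pi*(67.24 - 0.16)
= pi * 67.08
= 210.738 m^2


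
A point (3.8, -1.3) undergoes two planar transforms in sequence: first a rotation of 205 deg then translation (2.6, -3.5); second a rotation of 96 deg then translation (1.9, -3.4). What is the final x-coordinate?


After transform 1:
x1 = cos(205)*3.8 - sin(205)*-1.3 + 2.6 = -1.3934
y1 = sin(205)*3.8 + cos(205)*-1.3 + -3.5 = -3.9277
After transform 2:
x2 = cos(96)*-1.3934 - sin(96)*-3.9277 + 1.9
= 5.9519


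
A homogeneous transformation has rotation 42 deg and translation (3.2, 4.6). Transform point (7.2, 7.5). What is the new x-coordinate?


x' = cos(theta)*px - sin(theta)*py + tx
= 0.7431*7.2 - 0.6691*7.5 + 3.2
= 3.5322


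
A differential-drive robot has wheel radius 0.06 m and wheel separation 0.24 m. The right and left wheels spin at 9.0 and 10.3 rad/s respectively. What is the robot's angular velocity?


vR = r*wR = 0.06*9.0 = 0.54 m/s
vL = r*wL = 0.06*10.3 = 0.618 m/s
v = (vR+vL)/2 = 0.579 m/s
omega = (vR-vL)/L = -0.325 rad/s
angular velocity = -0.325 rad/s


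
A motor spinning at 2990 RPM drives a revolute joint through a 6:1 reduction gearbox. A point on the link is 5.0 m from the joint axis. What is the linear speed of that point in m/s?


omega_motor = 2990 * 2*pi/60 = 313.1121 rad/s
omega_joint = omega_motor / 6 = 52.1853 rad/s
v = omega_joint * r = 52.1853 * 5.0
= 260.9267 m/s


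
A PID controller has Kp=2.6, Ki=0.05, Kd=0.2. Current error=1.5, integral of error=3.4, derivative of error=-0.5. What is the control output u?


u = Kp*e + Ki*int(e) + Kd*de/dt
= 2.6*1.5 + 0.05*3.4 + 0.2*(-0.5)
= 3.9 + 0.17 + -0.1
= 3.97


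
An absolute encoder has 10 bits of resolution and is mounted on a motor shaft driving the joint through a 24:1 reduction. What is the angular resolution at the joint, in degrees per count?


counts = 2^10 = 1024
effective counts at joint = 1024 * 24 = 24576
resolution = 360 / 24576
= 0.0146 deg/count


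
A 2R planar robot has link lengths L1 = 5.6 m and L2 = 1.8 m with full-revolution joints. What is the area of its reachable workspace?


r_max = L1 + L2 = 7.4 m
r_min = |L1 - L2| = 3.8 m
Area = pi*(r_max^2 - r_min^2)
= pi*(54.76 - 14.44)
= pi * 40.32
= 126.669 m^2


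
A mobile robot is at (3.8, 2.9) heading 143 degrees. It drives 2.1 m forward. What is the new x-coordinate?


x_new = x0 + d*cos(theta)
= 3.8 + 2.1*cos(143)
= 3.8 + -1.6771
= 2.1229


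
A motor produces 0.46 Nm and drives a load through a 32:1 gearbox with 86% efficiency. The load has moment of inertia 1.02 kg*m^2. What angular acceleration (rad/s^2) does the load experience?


tau_out = tau_motor * N * eta
= 0.46 * 32 * 0.86 = 12.6592 Nm
alpha = tau_out / I = 12.6592 / 1.02
= 12.411 rad/s^2


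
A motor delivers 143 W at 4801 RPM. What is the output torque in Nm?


omega = 4801 * 2*pi/60 = 502.7595 rad/s
tau = P / omega = 143 / 502.7595
= 0.2844 Nm


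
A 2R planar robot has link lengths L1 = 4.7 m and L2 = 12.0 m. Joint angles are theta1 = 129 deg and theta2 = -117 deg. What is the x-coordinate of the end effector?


Convert angles to radians: theta1 = 2.2515, theta2 = -2.042
x = L1*cos(theta1) + L2*cos(theta1+theta2)
x = -2.9578 + 11.7378
x = 8.78


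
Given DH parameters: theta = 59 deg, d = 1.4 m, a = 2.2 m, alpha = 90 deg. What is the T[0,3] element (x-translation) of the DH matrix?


T[0,3] = a * cos(theta)
= 2.2 * cos(59 deg)
= 2.2 * 0.515
= 1.1331


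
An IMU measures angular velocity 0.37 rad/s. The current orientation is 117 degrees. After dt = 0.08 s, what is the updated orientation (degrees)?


delta_theta = w * dt = 0.37 * 0.08 = 0.0296 rad
= 1.696 deg
theta_new = 117 + 1.696 = 118.696 deg


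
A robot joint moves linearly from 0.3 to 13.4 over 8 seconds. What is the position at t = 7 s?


s = t/T = 7/8 = 0.875
p(t) = p0 + (pf-p0)*s
= 0.3 + (13.4 - 0.3) * 0.875
= 11.7625


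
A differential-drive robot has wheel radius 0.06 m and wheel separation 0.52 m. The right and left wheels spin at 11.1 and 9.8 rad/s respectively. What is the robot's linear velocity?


vR = r*wR = 0.06*11.1 = 0.666 m/s
vL = r*wL = 0.06*9.8 = 0.588 m/s
v = (vR+vL)/2 = 0.627 m/s
omega = (vR-vL)/L = 0.15 rad/s
linear velocity = 0.627 m/s


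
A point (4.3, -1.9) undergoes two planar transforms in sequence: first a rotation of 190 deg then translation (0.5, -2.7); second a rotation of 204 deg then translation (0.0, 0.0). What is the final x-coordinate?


After transform 1:
x1 = cos(190)*4.3 - sin(190)*-1.9 + 0.5 = -4.0646
y1 = sin(190)*4.3 + cos(190)*-1.9 + -2.7 = -1.5756
After transform 2:
x2 = cos(204)*-4.0646 - sin(204)*-1.5756 + 0.0
= 3.0724


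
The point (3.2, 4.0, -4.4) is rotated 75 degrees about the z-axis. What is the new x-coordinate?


Rotation about z-axis: x' = x*cos(theta) - y*sin(theta)
= 3.2 * 0.2588 - 4.0 * 0.9659
= -3.0355


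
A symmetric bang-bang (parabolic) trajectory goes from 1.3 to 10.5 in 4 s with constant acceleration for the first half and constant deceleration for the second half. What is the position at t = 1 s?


Symmetric rest-to-rest: each phase covers (pf-p0)/2 in time T/2. 0.5*a*(T/2)^2 = (pf-p0)/2 => a = 4*(pf-p0)/T^2
a = 4*(10.5-1.3)/4^2 = 2.3
t = 1 is in the acceleration phase (t <= T/2).
p = p0 + 0.5*a*t^2 = 1.3 + 0.5*2.3*1^2
= 2.45


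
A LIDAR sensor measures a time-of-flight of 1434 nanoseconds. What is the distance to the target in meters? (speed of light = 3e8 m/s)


tof = 1434 ns = 1.434e-06 s
dist = c * tof / 2
= 3e8 * 1.434e-06 / 2
= 215.1 m


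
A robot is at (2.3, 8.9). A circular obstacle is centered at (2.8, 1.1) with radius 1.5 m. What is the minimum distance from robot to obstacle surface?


center_dist = sqrt((2.3-2.8)^2 + (8.9-1.1)^2)
= sqrt(0.25 + 60.84)
= 7.816
min_dist = center_dist - radius = 7.816 - 1.5 = 6.316 m


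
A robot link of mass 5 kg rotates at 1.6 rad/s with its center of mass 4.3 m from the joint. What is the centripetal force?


F = m * omega^2 * r
= 5 * 1.6^2 * 4.3
= 5 * 2.56 * 4.3
= 55.04 N


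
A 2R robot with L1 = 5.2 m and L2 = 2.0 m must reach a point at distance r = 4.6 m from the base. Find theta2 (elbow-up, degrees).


cos(theta2) = (r^2 - L1^2 - L2^2) / (2*L1*L2)
cos(theta2) = (21.16 - 27.04 - 4.0) / 20.8
cos(theta2) = -0.475
theta2 = 118.3594 degrees


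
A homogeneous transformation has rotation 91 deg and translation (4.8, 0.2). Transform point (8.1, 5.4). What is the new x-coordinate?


x' = cos(theta)*px - sin(theta)*py + tx
= -0.0175*8.1 - 0.9998*5.4 + 4.8
= -0.7405


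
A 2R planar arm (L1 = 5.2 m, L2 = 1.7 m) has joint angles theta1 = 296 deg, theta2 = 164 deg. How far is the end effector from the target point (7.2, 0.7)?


End effector via forward kinematics:
x = L1*cos(t1) + L2*cos(t1+t2) = 1.9843
y = L1*sin(t1) + L2*sin(t1+t2) = -2.9996
Distance to target:
d = sqrt((7.2 - 1.9843)^2 + (0.7 - -2.9996)^2)
= sqrt(27.2032 + 13.6867)
= 6.3945 m


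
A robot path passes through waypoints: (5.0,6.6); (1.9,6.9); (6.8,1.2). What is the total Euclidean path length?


Segment lengths:
  seg1 = sqrt((-3.1)^2 + (0.3)^2) = 3.1145
  seg2 = sqrt((4.9)^2 + (-5.7)^2) = 7.5166
Total = 10.6311


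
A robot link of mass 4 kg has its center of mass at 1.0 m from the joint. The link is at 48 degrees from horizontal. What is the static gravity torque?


tau = m*g*L*cos(angle)
= 4 * 9.81 * 1.0 * cos(48 deg)
= 4 * 9.81 * 1.0 * 0.6691
= 26.2567 Nm


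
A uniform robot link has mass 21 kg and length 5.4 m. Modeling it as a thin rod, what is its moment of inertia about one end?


I = (1/3) * m * L^2
= (1/3) * 21 * 5.4^2
= 0.333333 * 21 * 29.16
= 204.12 kg*m^2


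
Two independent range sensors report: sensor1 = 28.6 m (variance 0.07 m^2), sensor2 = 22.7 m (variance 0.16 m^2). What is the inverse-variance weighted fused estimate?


w1 = (1/var1) / (1/var1 + 1/var2)
   = 14.2857 / (14.2857 + 6.25) = 0.6957
w2 = 1 - w1 = 0.3043
fused = w1*s1 + w2*s2 = 19.8957 + 6.9087
= 26.8043 m


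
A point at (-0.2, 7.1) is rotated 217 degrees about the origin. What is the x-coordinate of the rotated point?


x' = x*cos(theta) - y*sin(theta)
cos(217 deg) = -0.7986, sin(217 deg) = -0.6018
x' = -0.2 * -0.7986 - 7.1 * -0.6018
= 0.1597 - -4.2729
= 4.4326


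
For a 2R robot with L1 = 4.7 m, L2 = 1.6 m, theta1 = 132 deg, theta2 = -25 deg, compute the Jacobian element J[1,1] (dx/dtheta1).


J[1,1] = -L1*sin(t1) - L2*sin(t1+t2)
= -4.7*sin(132) - 1.6*sin(107)
= -5.0229


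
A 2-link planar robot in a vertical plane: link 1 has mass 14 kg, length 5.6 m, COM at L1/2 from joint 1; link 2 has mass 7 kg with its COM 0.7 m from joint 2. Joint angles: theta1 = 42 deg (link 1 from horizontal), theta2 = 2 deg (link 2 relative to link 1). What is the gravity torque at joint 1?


Horizontal distance from joint 1 to link-1 COM:
  x_c1 = (L1/2)*cos(t1) = 2.8 * 0.7431 = 2.0808 m
Horizontal distance from joint 1 to link-2 COM:
  x_c2 = L1*cos(t1) + Lc2*cos(t1+t2)
       = 5.6*0.7431 + 0.7*0.7193 = 4.6651 m
tau1 = m1*g*x_c1 + m2*g*x_c2
     = 14*9.81*2.0808 + 7*9.81*4.6651
     = 285.7778 + 320.3558
     = 606.1336 Nm


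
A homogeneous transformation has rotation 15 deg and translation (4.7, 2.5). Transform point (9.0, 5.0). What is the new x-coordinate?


x' = cos(theta)*px - sin(theta)*py + tx
= 0.9659*9.0 - 0.2588*5.0 + 4.7
= 12.0992


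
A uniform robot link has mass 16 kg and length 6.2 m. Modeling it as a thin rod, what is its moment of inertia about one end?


I = (1/3) * m * L^2
= (1/3) * 16 * 6.2^2
= 0.333333 * 16 * 38.44
= 205.0133 kg*m^2


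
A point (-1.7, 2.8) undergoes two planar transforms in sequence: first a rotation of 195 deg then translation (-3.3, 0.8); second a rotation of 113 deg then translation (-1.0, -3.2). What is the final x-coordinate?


After transform 1:
x1 = cos(195)*-1.7 - sin(195)*2.8 + -3.3 = -0.9332
y1 = sin(195)*-1.7 + cos(195)*2.8 + 0.8 = -1.4646
After transform 2:
x2 = cos(113)*-0.9332 - sin(113)*-1.4646 + -1.0
= 0.7128


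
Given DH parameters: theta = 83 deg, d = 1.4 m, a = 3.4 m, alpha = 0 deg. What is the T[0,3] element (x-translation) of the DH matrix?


T[0,3] = a * cos(theta)
= 3.4 * cos(83 deg)
= 3.4 * 0.1219
= 0.4144


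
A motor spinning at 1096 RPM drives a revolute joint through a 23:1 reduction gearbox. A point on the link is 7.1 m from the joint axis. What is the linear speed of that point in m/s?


omega_motor = 1096 * 2*pi/60 = 114.7729 rad/s
omega_joint = omega_motor / 23 = 4.9901 rad/s
v = omega_joint * r = 4.9901 * 7.1
= 35.4299 m/s


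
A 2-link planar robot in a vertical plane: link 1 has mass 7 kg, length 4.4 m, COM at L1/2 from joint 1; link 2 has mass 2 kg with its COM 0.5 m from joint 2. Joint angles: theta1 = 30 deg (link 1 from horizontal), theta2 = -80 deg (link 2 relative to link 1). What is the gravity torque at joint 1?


Horizontal distance from joint 1 to link-1 COM:
  x_c1 = (L1/2)*cos(t1) = 2.2 * 0.866 = 1.9053 m
Horizontal distance from joint 1 to link-2 COM:
  x_c2 = L1*cos(t1) + Lc2*cos(t1+t2)
       = 4.4*0.866 + 0.5*0.6428 = 4.1319 m
tau1 = m1*g*x_c1 + m2*g*x_c2
     = 7*9.81*1.9053 + 2*9.81*4.1319
     = 130.8339 + 81.068
     = 211.9019 Nm


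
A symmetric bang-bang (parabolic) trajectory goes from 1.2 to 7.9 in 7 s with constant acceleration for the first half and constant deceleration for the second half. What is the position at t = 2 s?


Symmetric rest-to-rest: each phase covers (pf-p0)/2 in time T/2. 0.5*a*(T/2)^2 = (pf-p0)/2 => a = 4*(pf-p0)/T^2
a = 4*(7.9-1.2)/7^2 = 0.5469
t = 2 is in the acceleration phase (t <= T/2).
p = p0 + 0.5*a*t^2 = 1.2 + 0.5*0.5469*2^2
= 2.2939


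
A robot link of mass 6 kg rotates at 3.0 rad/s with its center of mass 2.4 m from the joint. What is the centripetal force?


F = m * omega^2 * r
= 6 * 3.0^2 * 2.4
= 6 * 9.0 * 2.4
= 129.6 N


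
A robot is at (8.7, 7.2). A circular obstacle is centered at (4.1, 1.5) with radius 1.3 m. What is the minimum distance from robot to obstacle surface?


center_dist = sqrt((8.7-4.1)^2 + (7.2-1.5)^2)
= sqrt(21.16 + 32.49)
= 7.3246
min_dist = center_dist - radius = 7.3246 - 1.3 = 6.0246 m


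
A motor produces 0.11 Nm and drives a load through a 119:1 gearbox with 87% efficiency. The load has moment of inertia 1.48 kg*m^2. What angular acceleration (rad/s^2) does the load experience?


tau_out = tau_motor * N * eta
= 0.11 * 119 * 0.87 = 11.3883 Nm
alpha = tau_out / I = 11.3883 / 1.48
= 7.6948 rad/s^2


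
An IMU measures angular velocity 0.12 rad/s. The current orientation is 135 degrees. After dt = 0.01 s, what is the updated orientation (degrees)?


delta_theta = w * dt = 0.12 * 0.01 = 0.0012 rad
= 0.0688 deg
theta_new = 135 + 0.0688 = 135.0688 deg


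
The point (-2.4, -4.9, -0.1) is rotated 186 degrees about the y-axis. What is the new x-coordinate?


Rotation about y-axis: x' = x*cos(theta) + z*sin(theta)
= -2.4 * -0.9945 + -0.1 * -0.1045
= 2.3973


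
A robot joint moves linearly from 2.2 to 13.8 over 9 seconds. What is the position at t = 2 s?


s = t/T = 2/9 = 0.2222
p(t) = p0 + (pf-p0)*s
= 2.2 + (13.8 - 2.2) * 0.2222
= 4.7778


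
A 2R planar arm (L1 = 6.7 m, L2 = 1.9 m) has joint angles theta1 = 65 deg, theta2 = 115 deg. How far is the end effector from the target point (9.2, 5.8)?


End effector via forward kinematics:
x = L1*cos(t1) + L2*cos(t1+t2) = 0.9315
y = L1*sin(t1) + L2*sin(t1+t2) = 6.0723
Distance to target:
d = sqrt((9.2 - 0.9315)^2 + (5.8 - 6.0723)^2)
= sqrt(68.3674 + 0.0741)
= 8.2729 m


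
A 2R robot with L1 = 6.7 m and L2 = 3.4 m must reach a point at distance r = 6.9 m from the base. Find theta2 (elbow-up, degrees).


cos(theta2) = (r^2 - L1^2 - L2^2) / (2*L1*L2)
cos(theta2) = (47.61 - 44.89 - 11.56) / 45.56
cos(theta2) = -0.19403
theta2 = 101.1881 degrees


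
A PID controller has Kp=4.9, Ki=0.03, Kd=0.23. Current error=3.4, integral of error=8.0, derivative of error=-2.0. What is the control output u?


u = Kp*e + Ki*int(e) + Kd*de/dt
= 4.9*3.4 + 0.03*8.0 + 0.23*(-2.0)
= 16.66 + 0.24 + -0.46
= 16.44


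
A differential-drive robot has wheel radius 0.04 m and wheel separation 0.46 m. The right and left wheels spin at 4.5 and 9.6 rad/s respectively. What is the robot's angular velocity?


vR = r*wR = 0.04*4.5 = 0.18 m/s
vL = r*wL = 0.04*9.6 = 0.384 m/s
v = (vR+vL)/2 = 0.282 m/s
omega = (vR-vL)/L = -0.4435 rad/s
angular velocity = -0.4435 rad/s


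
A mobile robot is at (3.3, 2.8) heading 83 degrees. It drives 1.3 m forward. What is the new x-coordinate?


x_new = x0 + d*cos(theta)
= 3.3 + 1.3*cos(83)
= 3.3 + 0.1584
= 3.4584


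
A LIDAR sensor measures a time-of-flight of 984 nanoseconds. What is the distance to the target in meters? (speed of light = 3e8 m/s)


tof = 984 ns = 9.84e-07 s
dist = c * tof / 2
= 3e8 * 9.84e-07 / 2
= 147.6 m


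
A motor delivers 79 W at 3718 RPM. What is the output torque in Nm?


omega = 3718 * 2*pi/60 = 389.348 rad/s
tau = P / omega = 79 / 389.348
= 0.2029 Nm


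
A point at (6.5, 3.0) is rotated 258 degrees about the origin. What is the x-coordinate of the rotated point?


x' = x*cos(theta) - y*sin(theta)
cos(258 deg) = -0.2079, sin(258 deg) = -0.9781
x' = 6.5 * -0.2079 - 3.0 * -0.9781
= -1.3514 - -2.9344
= 1.583


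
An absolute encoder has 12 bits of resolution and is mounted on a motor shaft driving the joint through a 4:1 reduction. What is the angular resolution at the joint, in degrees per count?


counts = 2^12 = 4096
effective counts at joint = 4096 * 4 = 16384
resolution = 360 / 16384
= 0.022 deg/count
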